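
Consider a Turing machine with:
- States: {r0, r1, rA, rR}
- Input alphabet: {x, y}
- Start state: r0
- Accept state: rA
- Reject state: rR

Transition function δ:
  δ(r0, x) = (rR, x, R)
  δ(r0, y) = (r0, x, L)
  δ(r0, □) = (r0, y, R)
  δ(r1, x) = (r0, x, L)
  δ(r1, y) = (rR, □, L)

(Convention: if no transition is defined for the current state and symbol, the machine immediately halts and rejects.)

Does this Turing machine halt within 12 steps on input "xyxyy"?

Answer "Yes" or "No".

Execution trace:
Initial: [r0]xyxyy
Step 1: δ(r0, x) = (rR, x, R) → x[rR]yxyy

The machine reaches the reject state rR and halts.
The machine halted after 1 step (within the 12-step bound).

Answer: Yes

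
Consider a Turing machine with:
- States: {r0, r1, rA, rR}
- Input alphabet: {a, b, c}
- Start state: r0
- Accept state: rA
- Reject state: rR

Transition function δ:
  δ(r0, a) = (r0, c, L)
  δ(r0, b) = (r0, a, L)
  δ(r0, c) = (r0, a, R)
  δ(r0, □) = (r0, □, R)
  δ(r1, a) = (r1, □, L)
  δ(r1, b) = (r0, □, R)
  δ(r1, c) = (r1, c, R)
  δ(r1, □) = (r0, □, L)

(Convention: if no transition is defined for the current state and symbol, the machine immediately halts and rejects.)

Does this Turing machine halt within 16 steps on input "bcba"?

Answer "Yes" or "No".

Execution trace:
Initial: [r0]bcba
Step 1: δ(r0, b) = (r0, a, L) → [r0]□acba
Step 2: δ(r0, □) = (r0, □, R) → □[r0]acba
Step 3: δ(r0, a) = (r0, c, L) → [r0]□ccba
Step 4: δ(r0, □) = (r0, □, R) → □[r0]ccba
Step 5: δ(r0, c) = (r0, a, R) → □a[r0]cba
Step 6: δ(r0, c) = (r0, a, R) → □aa[r0]ba
Step 7: δ(r0, b) = (r0, a, L) → □a[r0]aaa
Step 8: δ(r0, a) = (r0, c, L) → □[r0]acaa
Step 9: δ(r0, a) = (r0, c, L) → [r0]□ccaa
Step 10: δ(r0, □) = (r0, □, R) → □[r0]ccaa
Step 11: δ(r0, c) = (r0, a, R) → □a[r0]caa
Step 12: δ(r0, c) = (r0, a, R) → □aa[r0]aa
Step 13: δ(r0, a) = (r0, c, L) → □a[r0]aca
Step 14: δ(r0, a) = (r0, c, L) → □[r0]acca
Step 15: δ(r0, a) = (r0, c, L) → [r0]□ccca
Step 16: δ(r0, □) = (r0, □, R) → □[r0]ccca

The machine has not reached a halting state after 16 steps.
The machine did not halt within the 16-step bound.

Answer: No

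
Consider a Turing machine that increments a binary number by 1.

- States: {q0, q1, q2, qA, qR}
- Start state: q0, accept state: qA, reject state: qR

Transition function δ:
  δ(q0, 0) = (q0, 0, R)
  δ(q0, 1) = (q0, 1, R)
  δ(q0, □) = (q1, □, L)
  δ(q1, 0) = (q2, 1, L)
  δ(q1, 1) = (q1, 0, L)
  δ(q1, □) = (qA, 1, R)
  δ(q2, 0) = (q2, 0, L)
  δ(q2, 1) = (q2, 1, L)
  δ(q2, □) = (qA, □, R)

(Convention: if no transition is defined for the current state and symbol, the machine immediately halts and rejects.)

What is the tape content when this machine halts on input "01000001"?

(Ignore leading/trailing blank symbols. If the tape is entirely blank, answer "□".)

Execution trace:
Initial: [q0]01000001
Step 1: δ(q0, 0) = (q0, 0, R) → 0[q0]1000001
Step 2: δ(q0, 1) = (q0, 1, R) → 01[q0]000001
Step 3: δ(q0, 0) = (q0, 0, R) → 010[q0]00001
Step 4: δ(q0, 0) = (q0, 0, R) → 0100[q0]0001
Step 5: δ(q0, 0) = (q0, 0, R) → 01000[q0]001
Step 6: δ(q0, 0) = (q0, 0, R) → 010000[q0]01
Step 7: δ(q0, 0) = (q0, 0, R) → 0100000[q0]1
Step 8: δ(q0, 1) = (q0, 1, R) → 01000001[q0]□
Step 9: δ(q0, □) = (q1, □, L) → 0100000[q1]1□
Step 10: δ(q1, 1) = (q1, 0, L) → 010000[q1]00□
Step 11: δ(q1, 0) = (q2, 1, L) → 01000[q2]010□
Step 12: δ(q2, 0) = (q2, 0, L) → 0100[q2]0010□
Step 13: δ(q2, 0) = (q2, 0, L) → 010[q2]00010□
Step 14: δ(q2, 0) = (q2, 0, L) → 01[q2]000010□
Step 15: δ(q2, 0) = (q2, 0, L) → 0[q2]1000010□
Step 16: δ(q2, 1) = (q2, 1, L) → [q2]01000010□
Step 17: δ(q2, 0) = (q2, 0, L) → [q2]□01000010□
Step 18: δ(q2, □) = (qA, □, R) → □[qA]01000010□

The machine reaches the accept state qA and halts.

Final tape (ignoring leading/trailing blanks): 01000010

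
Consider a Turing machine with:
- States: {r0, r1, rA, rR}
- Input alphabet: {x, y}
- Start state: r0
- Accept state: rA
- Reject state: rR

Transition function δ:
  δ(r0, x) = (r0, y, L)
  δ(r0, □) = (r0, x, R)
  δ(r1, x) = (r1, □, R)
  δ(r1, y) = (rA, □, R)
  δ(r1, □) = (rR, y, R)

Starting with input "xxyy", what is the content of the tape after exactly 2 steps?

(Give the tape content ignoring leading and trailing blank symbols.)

Execution trace:
Initial: [r0]xxyy
Step 1: δ(r0, x) = (r0, y, L) → [r0]□yxyy
Step 2: δ(r0, □) = (r0, x, R) → x[r0]yxyy

No transition is defined for δ(r0, y). By convention the machine halts and rejects.

After 2 steps, the tape (ignoring leading/trailing blanks) is: xyxyy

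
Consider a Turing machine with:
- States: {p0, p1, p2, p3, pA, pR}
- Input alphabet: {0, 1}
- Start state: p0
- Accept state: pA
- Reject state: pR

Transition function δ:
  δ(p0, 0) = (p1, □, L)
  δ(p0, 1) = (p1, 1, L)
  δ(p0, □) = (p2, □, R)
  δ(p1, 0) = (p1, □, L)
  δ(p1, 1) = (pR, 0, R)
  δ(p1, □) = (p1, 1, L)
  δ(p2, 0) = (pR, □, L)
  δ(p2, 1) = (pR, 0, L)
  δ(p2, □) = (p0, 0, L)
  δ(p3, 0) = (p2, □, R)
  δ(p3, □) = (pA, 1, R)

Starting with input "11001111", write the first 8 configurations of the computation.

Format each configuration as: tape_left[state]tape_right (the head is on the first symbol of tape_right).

Transitions applied:
Step 1: δ(p0, 1) = (p1, 1, L)
Step 2: δ(p1, □) = (p1, 1, L)
Step 3: δ(p1, □) = (p1, 1, L)
Step 4: δ(p1, □) = (p1, 1, L)
Step 5: δ(p1, □) = (p1, 1, L)
Step 6: δ(p1, □) = (p1, 1, L)
Step 7: δ(p1, □) = (p1, 1, L)

The first 8 configurations are:
[p0]11001111 ⊢ [p1]□11001111 ⊢ [p1]□111001111 ⊢ [p1]□1111001111 ⊢ [p1]□11111001111 ⊢ [p1]□111111001111 ⊢ [p1]□1111111001111 ⊢ [p1]□11111111001111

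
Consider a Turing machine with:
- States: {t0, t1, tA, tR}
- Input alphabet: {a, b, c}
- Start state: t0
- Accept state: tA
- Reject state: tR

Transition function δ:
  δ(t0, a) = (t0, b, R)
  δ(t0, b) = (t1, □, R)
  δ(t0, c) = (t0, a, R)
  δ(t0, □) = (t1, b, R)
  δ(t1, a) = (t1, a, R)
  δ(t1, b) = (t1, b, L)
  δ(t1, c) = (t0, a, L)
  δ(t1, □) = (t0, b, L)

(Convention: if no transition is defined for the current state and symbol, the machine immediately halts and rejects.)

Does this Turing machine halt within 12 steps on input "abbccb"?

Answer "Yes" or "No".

Execution trace:
Initial: [t0]abbccb
Step 1: δ(t0, a) = (t0, b, R) → b[t0]bbccb
Step 2: δ(t0, b) = (t1, □, R) → b□[t1]bccb
Step 3: δ(t1, b) = (t1, b, L) → b[t1]□bccb
Step 4: δ(t1, □) = (t0, b, L) → [t0]bbbccb
Step 5: δ(t0, b) = (t1, □, R) → □[t1]bbccb
Step 6: δ(t1, b) = (t1, b, L) → [t1]□bbccb
Step 7: δ(t1, □) = (t0, b, L) → [t0]□bbbccb
Step 8: δ(t0, □) = (t1, b, R) → b[t1]bbbccb
Step 9: δ(t1, b) = (t1, b, L) → [t1]bbbbccb
Step 10: δ(t1, b) = (t1, b, L) → [t1]□bbbbccb
Step 11: δ(t1, □) = (t0, b, L) → [t0]□bbbbbccb
Step 12: δ(t0, □) = (t1, b, R) → b[t1]bbbbbccb

The machine has not reached a halting state after 12 steps.
The machine did not halt within the 12-step bound.

Answer: No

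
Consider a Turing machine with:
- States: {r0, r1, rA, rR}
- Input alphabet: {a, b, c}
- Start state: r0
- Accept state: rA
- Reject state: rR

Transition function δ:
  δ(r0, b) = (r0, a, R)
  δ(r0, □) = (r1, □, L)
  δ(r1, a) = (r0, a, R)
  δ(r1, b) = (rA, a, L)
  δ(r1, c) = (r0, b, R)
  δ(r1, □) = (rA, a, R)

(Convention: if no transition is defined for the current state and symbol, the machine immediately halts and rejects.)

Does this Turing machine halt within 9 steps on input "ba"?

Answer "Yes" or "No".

Execution trace:
Initial: [r0]ba
Step 1: δ(r0, b) = (r0, a, R) → a[r0]a

No transition is defined for δ(r0, a). By convention the machine halts and rejects.
The machine halted after 1 step (within the 9-step bound).

Answer: Yes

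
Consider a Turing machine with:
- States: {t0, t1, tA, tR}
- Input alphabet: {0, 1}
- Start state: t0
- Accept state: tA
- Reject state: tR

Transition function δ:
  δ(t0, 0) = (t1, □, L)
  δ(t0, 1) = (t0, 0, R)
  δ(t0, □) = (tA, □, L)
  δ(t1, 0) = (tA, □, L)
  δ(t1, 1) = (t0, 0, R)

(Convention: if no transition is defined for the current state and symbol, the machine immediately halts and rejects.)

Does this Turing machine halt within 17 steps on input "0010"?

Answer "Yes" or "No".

Execution trace:
Initial: [t0]0010
Step 1: δ(t0, 0) = (t1, □, L) → [t1]□□010

No transition is defined for δ(t1, □). By convention the machine halts and rejects.
The machine halted after 1 step (within the 17-step bound).

Answer: Yes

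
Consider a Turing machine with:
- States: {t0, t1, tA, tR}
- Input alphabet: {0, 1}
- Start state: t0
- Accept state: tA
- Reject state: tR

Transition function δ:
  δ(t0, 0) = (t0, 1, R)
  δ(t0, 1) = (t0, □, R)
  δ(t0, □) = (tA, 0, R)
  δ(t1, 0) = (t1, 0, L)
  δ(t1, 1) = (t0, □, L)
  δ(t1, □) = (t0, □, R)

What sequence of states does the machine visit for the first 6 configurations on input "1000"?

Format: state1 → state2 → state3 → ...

Execution trace:
Initial: [t0]1000
Step 1: δ(t0, 1) = (t0, □, R) → □[t0]000
Step 2: δ(t0, 0) = (t0, 1, R) → □1[t0]00
Step 3: δ(t0, 0) = (t0, 1, R) → □11[t0]0
Step 4: δ(t0, 0) = (t0, 1, R) → □111[t0]□
Step 5: δ(t0, □) = (tA, 0, R) → □1110[tA]□

The machine reaches the accept state tA and halts.

State sequence: t0 → t0 → t0 → t0 → t0 → tA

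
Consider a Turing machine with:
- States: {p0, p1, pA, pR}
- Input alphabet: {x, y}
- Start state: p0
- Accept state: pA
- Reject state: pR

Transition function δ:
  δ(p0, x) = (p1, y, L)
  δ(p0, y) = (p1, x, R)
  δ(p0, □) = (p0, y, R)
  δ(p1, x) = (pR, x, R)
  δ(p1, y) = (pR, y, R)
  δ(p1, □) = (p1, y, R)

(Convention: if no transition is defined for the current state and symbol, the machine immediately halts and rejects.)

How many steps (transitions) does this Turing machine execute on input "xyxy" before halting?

Execution trace:
Initial: [p0]xyxy
Step 1: δ(p0, x) = (p1, y, L) → [p1]□yyxy
Step 2: δ(p1, □) = (p1, y, R) → y[p1]yyxy
Step 3: δ(p1, y) = (pR, y, R) → yy[pR]yxy

The machine reaches the reject state pR and halts.

The machine executed 3 steps before halting.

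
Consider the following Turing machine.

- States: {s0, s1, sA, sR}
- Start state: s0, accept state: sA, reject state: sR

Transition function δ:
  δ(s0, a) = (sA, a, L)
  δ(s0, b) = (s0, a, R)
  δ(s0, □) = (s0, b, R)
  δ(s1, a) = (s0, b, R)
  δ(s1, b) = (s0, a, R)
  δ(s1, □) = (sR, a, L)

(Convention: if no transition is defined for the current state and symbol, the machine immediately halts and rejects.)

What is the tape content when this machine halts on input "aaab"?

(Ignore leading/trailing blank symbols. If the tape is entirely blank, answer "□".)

Execution trace:
Initial: [s0]aaab
Step 1: δ(s0, a) = (sA, a, L) → [sA]□aaab

The machine reaches the accept state sA and halts.

Final tape (ignoring leading/trailing blanks): aaab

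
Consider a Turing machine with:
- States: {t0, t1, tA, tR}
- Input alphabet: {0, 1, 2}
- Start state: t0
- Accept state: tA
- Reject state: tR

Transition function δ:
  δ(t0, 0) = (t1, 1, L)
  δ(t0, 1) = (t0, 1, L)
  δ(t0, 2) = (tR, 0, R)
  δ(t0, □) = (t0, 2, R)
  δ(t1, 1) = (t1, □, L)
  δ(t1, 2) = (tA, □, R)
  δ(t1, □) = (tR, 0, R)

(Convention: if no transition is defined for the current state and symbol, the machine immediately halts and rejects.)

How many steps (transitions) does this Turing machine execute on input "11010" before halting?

Execution trace:
Initial: [t0]11010
Step 1: δ(t0, 1) = (t0, 1, L) → [t0]□11010
Step 2: δ(t0, □) = (t0, 2, R) → 2[t0]11010
Step 3: δ(t0, 1) = (t0, 1, L) → [t0]211010
Step 4: δ(t0, 2) = (tR, 0, R) → 0[tR]11010

The machine reaches the reject state tR and halts.

The machine executed 4 steps before halting.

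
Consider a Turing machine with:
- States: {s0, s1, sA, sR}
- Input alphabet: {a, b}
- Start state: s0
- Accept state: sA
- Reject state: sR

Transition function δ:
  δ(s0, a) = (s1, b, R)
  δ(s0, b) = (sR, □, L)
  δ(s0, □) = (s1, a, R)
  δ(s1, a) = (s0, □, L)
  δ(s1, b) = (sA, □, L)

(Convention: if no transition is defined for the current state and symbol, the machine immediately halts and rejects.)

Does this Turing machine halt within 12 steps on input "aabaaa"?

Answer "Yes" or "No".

Execution trace:
Initial: [s0]aabaaa
Step 1: δ(s0, a) = (s1, b, R) → b[s1]abaaa
Step 2: δ(s1, a) = (s0, □, L) → [s0]b□baaa
Step 3: δ(s0, b) = (sR, □, L) → [sR]□□□baaa

The machine reaches the reject state sR and halts.
The machine halted after 3 steps (within the 12-step bound).

Answer: Yes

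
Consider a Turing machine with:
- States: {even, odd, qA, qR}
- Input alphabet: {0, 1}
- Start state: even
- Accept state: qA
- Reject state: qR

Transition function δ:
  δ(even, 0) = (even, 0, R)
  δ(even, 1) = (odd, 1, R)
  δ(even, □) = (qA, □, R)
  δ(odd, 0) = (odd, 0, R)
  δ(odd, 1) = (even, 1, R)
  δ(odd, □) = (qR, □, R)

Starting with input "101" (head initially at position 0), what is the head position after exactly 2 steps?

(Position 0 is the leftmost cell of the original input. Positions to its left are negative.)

Execution trace (head position shown):
Step 0: [even]101  (head at position 0)
Step 1: move right → 1[odd]01  (head at position 1)
Step 2: move right → 10[odd]1  (head at position 2)

After 2 steps, the head is at position 2.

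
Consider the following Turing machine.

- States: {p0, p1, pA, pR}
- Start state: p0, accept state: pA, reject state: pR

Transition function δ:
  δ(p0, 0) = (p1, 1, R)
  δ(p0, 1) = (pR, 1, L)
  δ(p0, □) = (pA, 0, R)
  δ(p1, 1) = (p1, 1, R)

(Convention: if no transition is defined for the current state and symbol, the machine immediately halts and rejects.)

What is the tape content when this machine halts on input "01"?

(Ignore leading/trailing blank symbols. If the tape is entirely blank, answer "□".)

Execution trace:
Initial: [p0]01
Step 1: δ(p0, 0) = (p1, 1, R) → 1[p1]1
Step 2: δ(p1, 1) = (p1, 1, R) → 11[p1]□

No transition is defined for δ(p1, □). By convention the machine halts and rejects.

Final tape (ignoring leading/trailing blanks): 11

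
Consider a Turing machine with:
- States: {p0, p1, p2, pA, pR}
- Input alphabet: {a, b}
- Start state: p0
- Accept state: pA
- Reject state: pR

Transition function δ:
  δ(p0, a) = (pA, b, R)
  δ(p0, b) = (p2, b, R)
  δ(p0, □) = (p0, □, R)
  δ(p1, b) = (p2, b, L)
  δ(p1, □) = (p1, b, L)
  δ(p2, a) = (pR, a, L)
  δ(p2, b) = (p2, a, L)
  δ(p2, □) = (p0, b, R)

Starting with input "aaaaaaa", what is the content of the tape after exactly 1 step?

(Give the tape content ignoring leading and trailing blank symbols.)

Execution trace:
Initial: [p0]aaaaaaa
Step 1: δ(p0, a) = (pA, b, R) → b[pA]aaaaaa

The machine reaches the accept state pA and halts.

After 1 step, the tape (ignoring leading/trailing blanks) is: baaaaaa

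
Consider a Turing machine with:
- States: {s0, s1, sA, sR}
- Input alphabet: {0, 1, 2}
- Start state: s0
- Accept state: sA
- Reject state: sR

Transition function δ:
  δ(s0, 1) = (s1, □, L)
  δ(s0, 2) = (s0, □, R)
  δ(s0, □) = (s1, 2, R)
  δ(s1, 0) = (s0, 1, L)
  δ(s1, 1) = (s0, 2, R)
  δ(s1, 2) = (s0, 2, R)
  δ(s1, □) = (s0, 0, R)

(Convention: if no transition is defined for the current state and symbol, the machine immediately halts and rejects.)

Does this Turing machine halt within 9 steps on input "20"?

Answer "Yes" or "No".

Execution trace:
Initial: [s0]20
Step 1: δ(s0, 2) = (s0, □, R) → □[s0]0

No transition is defined for δ(s0, 0). By convention the machine halts and rejects.
The machine halted after 1 step (within the 9-step bound).

Answer: Yes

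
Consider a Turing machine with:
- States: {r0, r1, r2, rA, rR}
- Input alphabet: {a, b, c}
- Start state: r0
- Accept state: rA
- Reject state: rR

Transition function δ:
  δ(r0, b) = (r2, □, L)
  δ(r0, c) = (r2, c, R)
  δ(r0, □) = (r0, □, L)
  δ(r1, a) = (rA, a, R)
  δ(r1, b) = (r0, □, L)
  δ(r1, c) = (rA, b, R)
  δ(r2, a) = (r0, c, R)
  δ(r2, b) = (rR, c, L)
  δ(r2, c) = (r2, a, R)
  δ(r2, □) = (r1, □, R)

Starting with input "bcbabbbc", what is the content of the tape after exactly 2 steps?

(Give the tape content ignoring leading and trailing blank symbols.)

Execution trace:
Initial: [r0]bcbabbbc
Step 1: δ(r0, b) = (r2, □, L) → [r2]□□cbabbbc
Step 2: δ(r2, □) = (r1, □, R) → □[r1]□cbabbbc

No transition is defined for δ(r1, □). By convention the machine halts and rejects.

After 2 steps, the tape (ignoring leading/trailing blanks) is: cbabbbc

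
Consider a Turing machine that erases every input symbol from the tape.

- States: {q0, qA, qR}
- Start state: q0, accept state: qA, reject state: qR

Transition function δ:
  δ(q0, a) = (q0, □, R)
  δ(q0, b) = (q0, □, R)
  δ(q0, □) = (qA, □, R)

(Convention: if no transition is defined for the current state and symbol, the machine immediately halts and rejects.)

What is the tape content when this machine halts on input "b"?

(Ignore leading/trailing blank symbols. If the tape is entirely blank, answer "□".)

Execution trace:
Initial: [q0]b
Step 1: δ(q0, b) = (q0, □, R) → □[q0]□
Step 2: δ(q0, □) = (qA, □, R) → □□[qA]□

The machine reaches the accept state qA and halts.

Final tape (ignoring leading/trailing blanks): □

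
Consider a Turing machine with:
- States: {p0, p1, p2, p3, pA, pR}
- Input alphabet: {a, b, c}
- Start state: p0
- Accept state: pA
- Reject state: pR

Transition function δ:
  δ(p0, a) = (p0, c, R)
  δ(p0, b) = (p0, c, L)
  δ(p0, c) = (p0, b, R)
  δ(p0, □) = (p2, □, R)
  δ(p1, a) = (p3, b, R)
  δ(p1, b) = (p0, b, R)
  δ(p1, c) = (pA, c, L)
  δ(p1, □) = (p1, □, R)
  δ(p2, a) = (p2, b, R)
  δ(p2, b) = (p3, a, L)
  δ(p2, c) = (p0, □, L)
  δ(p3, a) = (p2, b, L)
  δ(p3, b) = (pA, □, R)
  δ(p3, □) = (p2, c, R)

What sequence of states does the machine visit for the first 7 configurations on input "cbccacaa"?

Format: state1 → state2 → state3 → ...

Execution trace:
Initial: [p0]cbccacaa
Step 1: δ(p0, c) = (p0, b, R) → b[p0]bccacaa
Step 2: δ(p0, b) = (p0, c, L) → [p0]bcccacaa
Step 3: δ(p0, b) = (p0, c, L) → [p0]□ccccacaa
Step 4: δ(p0, □) = (p2, □, R) → □[p2]ccccacaa
Step 5: δ(p2, c) = (p0, □, L) → [p0]□□cccacaa
Step 6: δ(p0, □) = (p2, □, R) → □[p2]□cccacaa

No transition is defined for δ(p2, □). By convention the machine halts and rejects.

State sequence: p0 → p0 → p0 → p0 → p2 → p0 → p2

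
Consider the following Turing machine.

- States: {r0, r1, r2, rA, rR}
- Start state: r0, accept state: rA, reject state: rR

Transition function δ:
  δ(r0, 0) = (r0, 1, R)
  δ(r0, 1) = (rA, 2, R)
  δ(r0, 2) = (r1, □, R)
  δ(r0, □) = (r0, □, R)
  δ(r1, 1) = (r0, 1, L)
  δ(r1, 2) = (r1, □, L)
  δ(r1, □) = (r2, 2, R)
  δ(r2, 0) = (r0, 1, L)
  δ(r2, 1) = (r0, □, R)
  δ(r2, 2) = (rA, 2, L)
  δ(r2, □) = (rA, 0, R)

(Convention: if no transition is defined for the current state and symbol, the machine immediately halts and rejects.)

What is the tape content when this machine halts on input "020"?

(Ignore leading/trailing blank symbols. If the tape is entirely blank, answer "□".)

Execution trace:
Initial: [r0]020
Step 1: δ(r0, 0) = (r0, 1, R) → 1[r0]20
Step 2: δ(r0, 2) = (r1, □, R) → 1□[r1]0

No transition is defined for δ(r1, 0). By convention the machine halts and rejects.

Final tape (ignoring leading/trailing blanks): 1□0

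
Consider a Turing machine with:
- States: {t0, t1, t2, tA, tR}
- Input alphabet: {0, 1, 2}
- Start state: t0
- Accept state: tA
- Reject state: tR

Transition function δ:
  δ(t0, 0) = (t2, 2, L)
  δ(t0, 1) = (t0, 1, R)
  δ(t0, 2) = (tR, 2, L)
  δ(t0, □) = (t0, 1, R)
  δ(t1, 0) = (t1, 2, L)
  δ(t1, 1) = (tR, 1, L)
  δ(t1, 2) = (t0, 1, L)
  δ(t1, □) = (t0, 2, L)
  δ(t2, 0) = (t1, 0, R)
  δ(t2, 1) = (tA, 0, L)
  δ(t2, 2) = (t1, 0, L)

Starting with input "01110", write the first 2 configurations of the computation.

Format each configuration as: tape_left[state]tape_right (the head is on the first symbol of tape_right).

Transitions applied:
Step 1: δ(t0, 0) = (t2, 2, L)

The first 2 configurations are:
[t0]01110 ⊢ [t2]□21110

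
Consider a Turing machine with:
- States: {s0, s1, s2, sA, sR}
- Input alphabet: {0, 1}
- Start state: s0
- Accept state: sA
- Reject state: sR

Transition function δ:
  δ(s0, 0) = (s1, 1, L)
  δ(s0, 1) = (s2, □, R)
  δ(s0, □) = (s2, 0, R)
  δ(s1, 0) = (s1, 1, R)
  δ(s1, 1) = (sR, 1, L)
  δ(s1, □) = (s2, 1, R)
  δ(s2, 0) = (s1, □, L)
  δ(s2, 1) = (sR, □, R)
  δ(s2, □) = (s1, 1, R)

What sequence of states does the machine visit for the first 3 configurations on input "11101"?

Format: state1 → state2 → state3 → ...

Execution trace:
Initial: [s0]11101
Step 1: δ(s0, 1) = (s2, □, R) → □[s2]1101
Step 2: δ(s2, 1) = (sR, □, R) → □□[sR]101

The machine reaches the reject state sR and halts.

State sequence: s0 → s2 → sR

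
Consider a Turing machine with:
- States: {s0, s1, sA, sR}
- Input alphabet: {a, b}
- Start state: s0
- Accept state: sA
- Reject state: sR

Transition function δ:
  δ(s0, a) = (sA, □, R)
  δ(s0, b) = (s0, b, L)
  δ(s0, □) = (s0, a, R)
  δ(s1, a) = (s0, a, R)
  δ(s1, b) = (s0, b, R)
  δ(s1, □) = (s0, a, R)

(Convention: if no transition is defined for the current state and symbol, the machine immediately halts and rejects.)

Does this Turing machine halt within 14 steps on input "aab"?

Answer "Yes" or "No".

Execution trace:
Initial: [s0]aab
Step 1: δ(s0, a) = (sA, □, R) → □[sA]ab

The machine reaches the accept state sA and halts.
The machine halted after 1 step (within the 14-step bound).

Answer: Yes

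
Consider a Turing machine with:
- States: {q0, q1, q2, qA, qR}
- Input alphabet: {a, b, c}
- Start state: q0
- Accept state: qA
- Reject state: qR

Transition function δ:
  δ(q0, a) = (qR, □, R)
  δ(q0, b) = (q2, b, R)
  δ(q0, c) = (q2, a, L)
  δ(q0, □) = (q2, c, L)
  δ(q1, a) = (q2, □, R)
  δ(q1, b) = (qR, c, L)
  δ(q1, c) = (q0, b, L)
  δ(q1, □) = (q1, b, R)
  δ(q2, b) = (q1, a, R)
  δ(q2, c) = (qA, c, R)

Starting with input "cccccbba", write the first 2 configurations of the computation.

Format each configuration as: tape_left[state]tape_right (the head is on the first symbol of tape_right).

Transitions applied:
Step 1: δ(q0, c) = (q2, a, L)

The first 2 configurations are:
[q0]cccccbba ⊢ [q2]□accccbba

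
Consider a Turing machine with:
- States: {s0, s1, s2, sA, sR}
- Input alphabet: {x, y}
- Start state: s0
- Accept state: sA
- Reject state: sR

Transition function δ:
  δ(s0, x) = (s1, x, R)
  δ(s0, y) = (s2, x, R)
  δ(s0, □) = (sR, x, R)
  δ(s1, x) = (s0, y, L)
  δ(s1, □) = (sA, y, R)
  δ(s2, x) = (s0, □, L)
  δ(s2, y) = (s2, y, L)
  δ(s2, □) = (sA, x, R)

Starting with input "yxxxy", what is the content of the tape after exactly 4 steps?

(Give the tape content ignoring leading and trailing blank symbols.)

Execution trace:
Initial: [s0]yxxxy
Step 1: δ(s0, y) = (s2, x, R) → x[s2]xxxy
Step 2: δ(s2, x) = (s0, □, L) → [s0]x□xxy
Step 3: δ(s0, x) = (s1, x, R) → x[s1]□xxy
Step 4: δ(s1, □) = (sA, y, R) → xy[sA]xxy

The machine reaches the accept state sA and halts.

After 4 steps, the tape (ignoring leading/trailing blanks) is: xyxxy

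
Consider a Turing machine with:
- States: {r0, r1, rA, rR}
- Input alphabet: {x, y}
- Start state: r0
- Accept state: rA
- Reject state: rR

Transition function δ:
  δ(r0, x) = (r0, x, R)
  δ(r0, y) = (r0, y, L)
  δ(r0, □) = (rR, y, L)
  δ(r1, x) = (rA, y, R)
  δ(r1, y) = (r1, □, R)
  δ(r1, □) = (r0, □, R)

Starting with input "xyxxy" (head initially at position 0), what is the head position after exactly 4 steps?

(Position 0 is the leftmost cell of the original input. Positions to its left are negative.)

Execution trace (head position shown):
Step 0: [r0]xyxxy  (head at position 0)
Step 1: move right → x[r0]yxxy  (head at position 1)
Step 2: move left → [r0]xyxxy  (head at position 0)
Step 3: move right → x[r0]yxxy  (head at position 1)
Step 4: move left → [r0]xyxxy  (head at position 0)

After 4 steps, the head is at position 0.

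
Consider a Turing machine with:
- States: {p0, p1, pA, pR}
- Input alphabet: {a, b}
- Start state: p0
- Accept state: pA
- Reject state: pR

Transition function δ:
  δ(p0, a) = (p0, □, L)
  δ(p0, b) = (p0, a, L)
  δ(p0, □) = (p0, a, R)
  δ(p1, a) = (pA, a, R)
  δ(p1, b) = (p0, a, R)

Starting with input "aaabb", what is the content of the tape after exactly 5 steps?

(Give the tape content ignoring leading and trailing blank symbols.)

Execution trace:
Initial: [p0]aaabb
Step 1: δ(p0, a) = (p0, □, L) → [p0]□□aabb
Step 2: δ(p0, □) = (p0, a, R) → a[p0]□aabb
Step 3: δ(p0, □) = (p0, a, R) → aa[p0]aabb
Step 4: δ(p0, a) = (p0, □, L) → a[p0]a□abb
Step 5: δ(p0, a) = (p0, □, L) → [p0]a□□abb

After 5 steps, the tape (ignoring leading/trailing blanks) is: a□□abb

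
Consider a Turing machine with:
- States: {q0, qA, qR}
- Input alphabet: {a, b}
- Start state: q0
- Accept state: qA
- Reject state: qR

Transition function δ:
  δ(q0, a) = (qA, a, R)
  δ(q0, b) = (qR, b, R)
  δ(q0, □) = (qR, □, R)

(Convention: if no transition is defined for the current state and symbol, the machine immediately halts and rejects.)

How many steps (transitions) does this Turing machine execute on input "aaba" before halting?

Execution trace:
Initial: [q0]aaba
Step 1: δ(q0, a) = (qA, a, R) → a[qA]aba

The machine reaches the accept state qA and halts.

The machine executed 1 step before halting.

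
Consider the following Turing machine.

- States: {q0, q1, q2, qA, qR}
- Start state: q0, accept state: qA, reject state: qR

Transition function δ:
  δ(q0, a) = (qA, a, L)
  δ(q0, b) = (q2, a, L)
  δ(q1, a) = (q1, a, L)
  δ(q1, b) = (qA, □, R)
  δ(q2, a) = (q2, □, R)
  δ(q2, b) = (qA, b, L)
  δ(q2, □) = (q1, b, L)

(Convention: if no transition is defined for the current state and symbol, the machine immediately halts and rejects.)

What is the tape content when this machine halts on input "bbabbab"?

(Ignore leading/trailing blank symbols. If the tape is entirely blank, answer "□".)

Execution trace:
Initial: [q0]bbabbab
Step 1: δ(q0, b) = (q2, a, L) → [q2]□ababbab
Step 2: δ(q2, □) = (q1, b, L) → [q1]□bababbab

No transition is defined for δ(q1, □). By convention the machine halts and rejects.

Final tape (ignoring leading/trailing blanks): bababbab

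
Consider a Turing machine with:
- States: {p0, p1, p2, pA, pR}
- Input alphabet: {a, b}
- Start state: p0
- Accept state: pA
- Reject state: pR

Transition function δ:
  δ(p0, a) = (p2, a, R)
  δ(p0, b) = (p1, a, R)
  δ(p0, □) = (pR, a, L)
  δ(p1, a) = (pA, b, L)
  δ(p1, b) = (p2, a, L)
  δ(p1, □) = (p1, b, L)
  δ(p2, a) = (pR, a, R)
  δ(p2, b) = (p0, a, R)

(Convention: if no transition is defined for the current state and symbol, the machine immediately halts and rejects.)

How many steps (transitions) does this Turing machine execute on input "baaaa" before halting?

Execution trace:
Initial: [p0]baaaa
Step 1: δ(p0, b) = (p1, a, R) → a[p1]aaaa
Step 2: δ(p1, a) = (pA, b, L) → [pA]abaaa

The machine reaches the accept state pA and halts.

The machine executed 2 steps before halting.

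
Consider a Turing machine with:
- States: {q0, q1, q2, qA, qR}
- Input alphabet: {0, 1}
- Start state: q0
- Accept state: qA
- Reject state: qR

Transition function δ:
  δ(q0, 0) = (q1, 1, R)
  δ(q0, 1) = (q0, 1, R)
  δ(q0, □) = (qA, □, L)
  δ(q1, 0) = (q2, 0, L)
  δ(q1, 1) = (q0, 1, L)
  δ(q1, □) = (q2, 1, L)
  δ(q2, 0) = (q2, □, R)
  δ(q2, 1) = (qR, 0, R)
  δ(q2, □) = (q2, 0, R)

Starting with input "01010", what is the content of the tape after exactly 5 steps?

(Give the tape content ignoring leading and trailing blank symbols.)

Execution trace:
Initial: [q0]01010
Step 1: δ(q0, 0) = (q1, 1, R) → 1[q1]1010
Step 2: δ(q1, 1) = (q0, 1, L) → [q0]11010
Step 3: δ(q0, 1) = (q0, 1, R) → 1[q0]1010
Step 4: δ(q0, 1) = (q0, 1, R) → 11[q0]010
Step 5: δ(q0, 0) = (q1, 1, R) → 111[q1]10

After 5 steps, the tape (ignoring leading/trailing blanks) is: 11110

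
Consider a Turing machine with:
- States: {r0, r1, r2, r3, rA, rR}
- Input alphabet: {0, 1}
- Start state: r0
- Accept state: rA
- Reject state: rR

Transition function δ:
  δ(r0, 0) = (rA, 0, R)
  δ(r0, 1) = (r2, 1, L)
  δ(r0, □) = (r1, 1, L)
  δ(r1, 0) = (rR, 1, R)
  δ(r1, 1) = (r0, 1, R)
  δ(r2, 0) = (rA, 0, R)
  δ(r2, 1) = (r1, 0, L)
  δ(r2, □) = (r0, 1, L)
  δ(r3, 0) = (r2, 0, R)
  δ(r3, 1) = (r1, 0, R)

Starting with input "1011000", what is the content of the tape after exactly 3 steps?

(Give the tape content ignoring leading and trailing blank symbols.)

Execution trace:
Initial: [r0]1011000
Step 1: δ(r0, 1) = (r2, 1, L) → [r2]□1011000
Step 2: δ(r2, □) = (r0, 1, L) → [r0]□11011000
Step 3: δ(r0, □) = (r1, 1, L) → [r1]□111011000

No transition is defined for δ(r1, □). By convention the machine halts and rejects.

After 3 steps, the tape (ignoring leading/trailing blanks) is: 111011000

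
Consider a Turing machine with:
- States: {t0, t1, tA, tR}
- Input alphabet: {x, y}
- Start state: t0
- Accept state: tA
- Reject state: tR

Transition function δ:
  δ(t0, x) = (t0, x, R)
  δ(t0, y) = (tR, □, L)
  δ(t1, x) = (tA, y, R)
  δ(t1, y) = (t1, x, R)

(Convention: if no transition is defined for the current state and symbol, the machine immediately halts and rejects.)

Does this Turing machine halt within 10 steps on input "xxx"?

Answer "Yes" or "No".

Execution trace:
Initial: [t0]xxx
Step 1: δ(t0, x) = (t0, x, R) → x[t0]xx
Step 2: δ(t0, x) = (t0, x, R) → xx[t0]x
Step 3: δ(t0, x) = (t0, x, R) → xxx[t0]□

No transition is defined for δ(t0, □). By convention the machine halts and rejects.
The machine halted after 3 steps (within the 10-step bound).

Answer: Yes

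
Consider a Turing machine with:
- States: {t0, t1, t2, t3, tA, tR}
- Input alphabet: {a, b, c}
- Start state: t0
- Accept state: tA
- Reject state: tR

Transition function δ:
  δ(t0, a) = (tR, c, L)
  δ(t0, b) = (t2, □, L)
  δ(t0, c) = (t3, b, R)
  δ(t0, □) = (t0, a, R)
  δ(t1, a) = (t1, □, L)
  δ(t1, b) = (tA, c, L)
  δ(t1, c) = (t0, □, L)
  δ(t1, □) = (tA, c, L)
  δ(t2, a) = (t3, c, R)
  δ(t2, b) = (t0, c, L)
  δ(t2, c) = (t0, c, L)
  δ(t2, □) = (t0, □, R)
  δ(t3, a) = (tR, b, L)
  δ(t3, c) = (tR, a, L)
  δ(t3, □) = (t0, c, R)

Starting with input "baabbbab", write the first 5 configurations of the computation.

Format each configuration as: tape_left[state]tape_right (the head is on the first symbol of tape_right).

Transitions applied:
Step 1: δ(t0, b) = (t2, □, L)
Step 2: δ(t2, □) = (t0, □, R)
Step 3: δ(t0, □) = (t0, a, R)
Step 4: δ(t0, a) = (tR, c, L)

The first 5 configurations are:
[t0]baabbbab ⊢ [t2]□□aabbbab ⊢ □[t0]□aabbbab ⊢ □a[t0]aabbbab ⊢ □[tR]acabbbab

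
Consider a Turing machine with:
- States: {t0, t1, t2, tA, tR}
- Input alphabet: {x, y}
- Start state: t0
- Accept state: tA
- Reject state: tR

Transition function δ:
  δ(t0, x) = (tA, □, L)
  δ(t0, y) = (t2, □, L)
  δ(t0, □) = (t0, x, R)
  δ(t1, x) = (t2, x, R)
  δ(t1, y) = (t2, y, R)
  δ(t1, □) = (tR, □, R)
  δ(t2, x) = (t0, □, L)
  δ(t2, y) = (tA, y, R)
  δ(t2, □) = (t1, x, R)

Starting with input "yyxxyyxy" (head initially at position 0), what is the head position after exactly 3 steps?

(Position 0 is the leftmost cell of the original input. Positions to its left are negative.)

Execution trace (head position shown):
Step 0: [t0]yyxxyyxy  (head at position 0)
Step 1: move left → [t2]□□yxxyyxy  (head at position -1)
Step 2: move right → x[t1]□yxxyyxy  (head at position 0)
Step 3: move right → x□[tR]yxxyyxy  (head at position 1)

After 3 steps, the head is at position 1.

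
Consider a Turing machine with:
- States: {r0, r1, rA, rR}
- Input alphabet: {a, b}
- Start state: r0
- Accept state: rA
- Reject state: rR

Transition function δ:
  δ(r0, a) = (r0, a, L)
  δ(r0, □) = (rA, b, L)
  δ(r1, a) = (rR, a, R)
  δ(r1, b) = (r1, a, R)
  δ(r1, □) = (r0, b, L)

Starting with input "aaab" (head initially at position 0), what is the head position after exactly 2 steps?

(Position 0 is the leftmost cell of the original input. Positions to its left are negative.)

Execution trace (head position shown):
Step 0: [r0]aaab  (head at position 0)
Step 1: move left → [r0]□aaab  (head at position -1)
Step 2: move left → [rA]□baaab  (head at position -2)

After 2 steps, the head is at position -2.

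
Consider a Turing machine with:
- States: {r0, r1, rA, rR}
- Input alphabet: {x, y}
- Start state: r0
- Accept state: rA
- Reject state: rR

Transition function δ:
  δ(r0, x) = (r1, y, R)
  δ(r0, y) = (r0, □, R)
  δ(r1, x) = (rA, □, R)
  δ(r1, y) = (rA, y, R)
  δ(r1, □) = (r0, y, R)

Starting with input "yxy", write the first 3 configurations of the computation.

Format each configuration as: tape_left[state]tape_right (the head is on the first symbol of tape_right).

Transitions applied:
Step 1: δ(r0, y) = (r0, □, R)
Step 2: δ(r0, x) = (r1, y, R)

The first 3 configurations are:
[r0]yxy ⊢ □[r0]xy ⊢ □y[r1]y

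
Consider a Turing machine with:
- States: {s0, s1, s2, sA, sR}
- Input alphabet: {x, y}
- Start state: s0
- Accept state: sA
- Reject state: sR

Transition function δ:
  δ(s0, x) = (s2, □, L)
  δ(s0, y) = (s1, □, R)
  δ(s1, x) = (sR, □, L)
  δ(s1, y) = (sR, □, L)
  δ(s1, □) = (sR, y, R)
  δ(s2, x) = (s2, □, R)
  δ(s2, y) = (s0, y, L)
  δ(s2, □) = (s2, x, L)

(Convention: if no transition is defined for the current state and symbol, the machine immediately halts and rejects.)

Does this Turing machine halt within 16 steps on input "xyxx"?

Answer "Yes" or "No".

Execution trace:
Initial: [s0]xyxx
Step 1: δ(s0, x) = (s2, □, L) → [s2]□□yxx
Step 2: δ(s2, □) = (s2, x, L) → [s2]□x□yxx
Step 3: δ(s2, □) = (s2, x, L) → [s2]□xx□yxx
Step 4: δ(s2, □) = (s2, x, L) → [s2]□xxx□yxx
Step 5: δ(s2, □) = (s2, x, L) → [s2]□xxxx□yxx
Step 6: δ(s2, □) = (s2, x, L) → [s2]□xxxxx□yxx
Step 7: δ(s2, □) = (s2, x, L) → [s2]□xxxxxx□yxx
Step 8: δ(s2, □) = (s2, x, L) → [s2]□xxxxxxx□yxx
Step 9: δ(s2, □) = (s2, x, L) → [s2]□xxxxxxxx□yxx
Step 10: δ(s2, □) = (s2, x, L) → [s2]□xxxxxxxxx□yxx
Step 11: δ(s2, □) = (s2, x, L) → [s2]□xxxxxxxxxx□yxx
Step 12: δ(s2, □) = (s2, x, L) → [s2]□xxxxxxxxxxx□yxx
Step 13: δ(s2, □) = (s2, x, L) → [s2]□xxxxxxxxxxxx□yxx
Step 14: δ(s2, □) = (s2, x, L) → [s2]□xxxxxxxxxxxxx□yxx
Step 15: δ(s2, □) = (s2, x, L) → [s2]□xxxxxxxxxxxxxx□yxx
Step 16: δ(s2, □) = (s2, x, L) → [s2]□xxxxxxxxxxxxxxx□yxx

The machine has not reached a halting state after 16 steps.
The machine did not halt within the 16-step bound.

Answer: No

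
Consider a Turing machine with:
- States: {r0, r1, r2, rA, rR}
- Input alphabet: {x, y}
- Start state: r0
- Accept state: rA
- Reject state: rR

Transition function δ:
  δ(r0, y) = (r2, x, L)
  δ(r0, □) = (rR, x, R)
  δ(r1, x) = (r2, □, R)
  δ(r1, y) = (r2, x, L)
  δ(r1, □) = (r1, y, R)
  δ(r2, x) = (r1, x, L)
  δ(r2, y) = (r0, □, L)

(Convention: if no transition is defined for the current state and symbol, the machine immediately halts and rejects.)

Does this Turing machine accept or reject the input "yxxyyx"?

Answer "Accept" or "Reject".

Execution trace:
Initial: [r0]yxxyyx
Step 1: δ(r0, y) = (r2, x, L) → [r2]□xxxyyx

No transition is defined for δ(r2, □). By convention the machine halts and rejects.

Answer: Reject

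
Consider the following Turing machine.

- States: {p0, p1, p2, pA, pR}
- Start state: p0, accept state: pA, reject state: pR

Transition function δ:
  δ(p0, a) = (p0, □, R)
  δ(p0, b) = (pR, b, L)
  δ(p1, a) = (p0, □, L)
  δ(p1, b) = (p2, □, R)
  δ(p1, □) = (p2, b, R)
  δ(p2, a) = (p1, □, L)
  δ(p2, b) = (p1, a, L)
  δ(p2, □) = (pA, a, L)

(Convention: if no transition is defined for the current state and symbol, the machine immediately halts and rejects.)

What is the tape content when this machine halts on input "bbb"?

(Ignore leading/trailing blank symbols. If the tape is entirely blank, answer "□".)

Execution trace:
Initial: [p0]bbb
Step 1: δ(p0, b) = (pR, b, L) → [pR]□bbb

The machine reaches the reject state pR and halts.

Final tape (ignoring leading/trailing blanks): bbb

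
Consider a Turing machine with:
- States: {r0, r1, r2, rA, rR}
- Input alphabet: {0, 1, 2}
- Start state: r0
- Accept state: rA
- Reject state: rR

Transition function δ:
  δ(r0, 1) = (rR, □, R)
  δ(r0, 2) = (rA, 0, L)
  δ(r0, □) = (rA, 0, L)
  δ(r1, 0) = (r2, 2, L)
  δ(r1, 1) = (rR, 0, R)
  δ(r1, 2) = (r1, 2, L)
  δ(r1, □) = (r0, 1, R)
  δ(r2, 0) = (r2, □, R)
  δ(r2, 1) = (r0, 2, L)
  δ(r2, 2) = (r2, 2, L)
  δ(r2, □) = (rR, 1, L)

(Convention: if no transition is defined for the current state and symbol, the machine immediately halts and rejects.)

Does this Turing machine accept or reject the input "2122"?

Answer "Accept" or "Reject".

Execution trace:
Initial: [r0]2122
Step 1: δ(r0, 2) = (rA, 0, L) → [rA]□0122

The machine reaches the accept state rA and halts.

Answer: Accept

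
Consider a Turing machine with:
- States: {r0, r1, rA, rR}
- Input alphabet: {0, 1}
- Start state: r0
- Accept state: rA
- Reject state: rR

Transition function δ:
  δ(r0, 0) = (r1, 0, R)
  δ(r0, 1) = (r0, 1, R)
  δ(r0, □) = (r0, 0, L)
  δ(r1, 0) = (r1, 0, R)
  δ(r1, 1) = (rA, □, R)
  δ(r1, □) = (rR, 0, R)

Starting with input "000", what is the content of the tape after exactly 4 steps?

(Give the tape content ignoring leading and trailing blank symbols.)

Execution trace:
Initial: [r0]000
Step 1: δ(r0, 0) = (r1, 0, R) → 0[r1]00
Step 2: δ(r1, 0) = (r1, 0, R) → 00[r1]0
Step 3: δ(r1, 0) = (r1, 0, R) → 000[r1]□
Step 4: δ(r1, □) = (rR, 0, R) → 0000[rR]□

The machine reaches the reject state rR and halts.

After 4 steps, the tape (ignoring leading/trailing blanks) is: 0000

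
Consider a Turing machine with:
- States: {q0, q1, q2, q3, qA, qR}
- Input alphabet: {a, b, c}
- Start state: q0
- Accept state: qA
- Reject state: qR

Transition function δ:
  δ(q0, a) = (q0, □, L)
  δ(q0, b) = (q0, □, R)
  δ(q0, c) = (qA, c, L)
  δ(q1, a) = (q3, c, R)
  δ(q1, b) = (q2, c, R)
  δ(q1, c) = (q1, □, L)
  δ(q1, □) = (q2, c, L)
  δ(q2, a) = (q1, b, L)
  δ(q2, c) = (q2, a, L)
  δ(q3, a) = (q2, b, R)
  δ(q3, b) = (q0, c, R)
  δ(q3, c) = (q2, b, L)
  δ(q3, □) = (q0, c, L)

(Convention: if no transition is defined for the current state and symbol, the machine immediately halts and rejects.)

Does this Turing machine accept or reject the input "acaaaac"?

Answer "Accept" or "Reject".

Execution trace:
Initial: [q0]acaaaac
Step 1: δ(q0, a) = (q0, □, L) → [q0]□□caaaac

No transition is defined for δ(q0, □). By convention the machine halts and rejects.

Answer: Reject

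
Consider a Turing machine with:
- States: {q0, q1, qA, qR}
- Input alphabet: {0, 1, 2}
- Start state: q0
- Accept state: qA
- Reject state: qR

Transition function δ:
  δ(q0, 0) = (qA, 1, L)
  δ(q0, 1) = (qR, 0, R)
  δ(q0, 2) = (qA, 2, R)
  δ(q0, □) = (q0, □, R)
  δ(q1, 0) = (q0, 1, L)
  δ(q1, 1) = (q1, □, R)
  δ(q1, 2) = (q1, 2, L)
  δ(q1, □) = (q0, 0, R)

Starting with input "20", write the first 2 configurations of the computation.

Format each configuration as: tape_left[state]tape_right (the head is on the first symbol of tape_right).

Transitions applied:
Step 1: δ(q0, 2) = (qA, 2, R)

The first 2 configurations are:
[q0]20 ⊢ 2[qA]0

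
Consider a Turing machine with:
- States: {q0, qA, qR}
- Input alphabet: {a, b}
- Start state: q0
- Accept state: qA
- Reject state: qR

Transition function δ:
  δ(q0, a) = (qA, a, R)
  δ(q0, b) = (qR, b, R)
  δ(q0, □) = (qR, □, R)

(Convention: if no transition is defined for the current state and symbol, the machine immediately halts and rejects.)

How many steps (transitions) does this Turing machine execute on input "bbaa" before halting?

Execution trace:
Initial: [q0]bbaa
Step 1: δ(q0, b) = (qR, b, R) → b[qR]baa

The machine reaches the reject state qR and halts.

The machine executed 1 step before halting.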